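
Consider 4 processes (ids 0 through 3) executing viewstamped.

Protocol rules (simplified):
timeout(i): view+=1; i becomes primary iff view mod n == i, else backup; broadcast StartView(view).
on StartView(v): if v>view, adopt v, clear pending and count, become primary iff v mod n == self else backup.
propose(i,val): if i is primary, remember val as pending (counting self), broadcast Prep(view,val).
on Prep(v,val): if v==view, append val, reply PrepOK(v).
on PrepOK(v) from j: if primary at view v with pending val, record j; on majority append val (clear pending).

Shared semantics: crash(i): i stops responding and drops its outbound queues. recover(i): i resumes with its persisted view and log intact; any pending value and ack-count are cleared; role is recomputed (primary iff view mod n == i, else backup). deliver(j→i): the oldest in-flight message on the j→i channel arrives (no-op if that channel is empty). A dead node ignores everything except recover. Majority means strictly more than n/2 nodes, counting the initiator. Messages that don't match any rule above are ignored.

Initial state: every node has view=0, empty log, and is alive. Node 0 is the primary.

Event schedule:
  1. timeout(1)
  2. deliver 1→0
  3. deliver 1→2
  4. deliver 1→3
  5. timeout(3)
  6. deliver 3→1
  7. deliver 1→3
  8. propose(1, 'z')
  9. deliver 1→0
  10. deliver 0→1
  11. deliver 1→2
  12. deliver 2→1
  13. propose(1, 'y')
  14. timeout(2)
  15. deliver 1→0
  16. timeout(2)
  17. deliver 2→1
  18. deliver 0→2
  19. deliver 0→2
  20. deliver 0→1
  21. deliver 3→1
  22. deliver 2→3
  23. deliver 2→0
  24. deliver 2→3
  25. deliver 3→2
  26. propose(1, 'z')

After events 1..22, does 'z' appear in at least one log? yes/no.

no

after 1 — timeout(1): n1:prim/v1/[-]
after 2 — deliver 1→0: n0:back/v1/[-]
after 3 — deliver 1→2: n2:back/v1/[-]
after 4 — deliver 1→3: n3:back/v1/[-]
after 5 — timeout(3): n3:back/v2/[-]
after 6 — deliver 3→1: n1:back/v2/[-]
after 7 — deliver 1→3: ·
after 8 — propose(1,'z'): ·
after 9 — deliver 1→0: ·
after 10 — deliver 0→1: ·
after 11 — deliver 1→2: ·
after 12 — deliver 2→1: ·
after 13 — propose(1,'y'): ·
after 14 — timeout(2): n2:prim/v2/[-]
after 15 — deliver 1→0: ·
after 16 — timeout(2): n2:back/v3/[-]
after 17 — deliver 2→1: ·
after 18 — deliver 0→2: ·
after 19 — deliver 0→2: ·
after 20 — deliver 0→1: ·
after 21 — deliver 3→1: ·
after 22 — deliver 2→3: ·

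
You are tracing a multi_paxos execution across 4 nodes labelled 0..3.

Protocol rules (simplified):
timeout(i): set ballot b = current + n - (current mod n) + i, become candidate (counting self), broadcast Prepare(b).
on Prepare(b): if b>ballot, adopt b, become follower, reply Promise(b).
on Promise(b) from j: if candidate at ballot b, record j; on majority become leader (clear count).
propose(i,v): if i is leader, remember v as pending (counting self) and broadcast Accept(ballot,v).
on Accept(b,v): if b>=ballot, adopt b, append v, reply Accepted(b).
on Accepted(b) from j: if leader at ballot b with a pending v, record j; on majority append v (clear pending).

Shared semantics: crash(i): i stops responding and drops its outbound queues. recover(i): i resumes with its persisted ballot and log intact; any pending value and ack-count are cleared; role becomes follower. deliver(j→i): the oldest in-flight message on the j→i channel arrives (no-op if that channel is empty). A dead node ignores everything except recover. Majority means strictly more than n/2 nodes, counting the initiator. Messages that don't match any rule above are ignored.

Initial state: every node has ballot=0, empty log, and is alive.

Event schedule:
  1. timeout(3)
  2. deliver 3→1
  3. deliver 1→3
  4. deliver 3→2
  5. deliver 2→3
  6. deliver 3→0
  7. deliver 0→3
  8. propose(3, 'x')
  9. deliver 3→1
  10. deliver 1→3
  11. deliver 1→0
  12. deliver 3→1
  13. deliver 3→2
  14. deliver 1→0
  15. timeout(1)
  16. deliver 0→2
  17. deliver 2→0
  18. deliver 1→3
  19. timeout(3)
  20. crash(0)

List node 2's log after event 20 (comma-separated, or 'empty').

x

1. timeout(3):  <3:cand b7 ->
2. deliver 3→1:  <1:foll b7 ->
3. deliver 1→3:  nop
4. deliver 3→2:  <2:foll b7 ->
5. deliver 2→3:  <3:lead b7 ->
6. deliver 3→0:  <0:foll b7 ->
7. deliver 0→3:  nop
8. propose(3,'x'):  nop
9. deliver 3→1:  <1:foll b7 x>
10. deliver 1→3:  nop
11. deliver 1→0:  nop
12. deliver 3→1:  nop
13. deliver 3→2:  <2:foll b7 x>
14. deliver 1→0:  nop
15. timeout(1):  <1:cand b9 x>
16. deliver 0→2:  nop
17. deliver 2→0:  nop
18. deliver 1→3:  <3:foll b9 ->
19. timeout(3):  <3:cand b15 ->
20. crash(0):  <0:✗foll b7 ->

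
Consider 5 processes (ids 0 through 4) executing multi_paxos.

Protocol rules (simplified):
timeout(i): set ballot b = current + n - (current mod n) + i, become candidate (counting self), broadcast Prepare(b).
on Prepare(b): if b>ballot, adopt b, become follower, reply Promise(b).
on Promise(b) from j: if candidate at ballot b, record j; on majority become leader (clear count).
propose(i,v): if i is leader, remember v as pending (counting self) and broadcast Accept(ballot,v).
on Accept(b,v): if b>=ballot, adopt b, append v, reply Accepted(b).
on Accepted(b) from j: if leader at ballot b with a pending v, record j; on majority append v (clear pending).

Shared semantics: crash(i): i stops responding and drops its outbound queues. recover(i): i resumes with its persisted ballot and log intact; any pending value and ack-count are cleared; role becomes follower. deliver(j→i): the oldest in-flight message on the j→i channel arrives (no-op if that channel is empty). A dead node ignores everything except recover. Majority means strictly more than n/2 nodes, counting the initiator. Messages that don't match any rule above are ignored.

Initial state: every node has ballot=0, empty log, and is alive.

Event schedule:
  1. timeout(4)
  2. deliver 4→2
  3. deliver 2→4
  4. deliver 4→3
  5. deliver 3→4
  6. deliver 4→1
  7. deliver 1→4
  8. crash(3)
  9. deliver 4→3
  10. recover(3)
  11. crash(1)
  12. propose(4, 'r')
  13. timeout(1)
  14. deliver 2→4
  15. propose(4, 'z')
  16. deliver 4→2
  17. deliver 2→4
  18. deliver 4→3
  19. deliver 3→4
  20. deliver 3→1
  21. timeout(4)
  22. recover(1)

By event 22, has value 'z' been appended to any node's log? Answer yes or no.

yes

[1] timeout(4) → N4(cand b9 [-])
[2] deliver 4→2 → N2(foll b9 [-])
[3] deliver 2→4 → ∅
[4] deliver 4→3 → N3(foll b9 [-])
[5] deliver 3→4 → N4(lead b9 [-])
[6] deliver 4→1 → N1(foll b9 [-])
[7] deliver 1→4 → ∅
[8] crash(3) → N3(✗foll b9 [-])
[9] deliver 4→3 → ∅
[10] recover(3) → N3(foll b9 [-])
[11] crash(1) → N1(✗foll b9 [-])
[12] propose(4,'r') → ∅
[13] timeout(1) → ∅
[14] deliver 2→4 → ∅
[15] propose(4,'z') → ∅
[16] deliver 4→2 → N2(foll b9 [r])
[17] deliver 2→4 → ∅
[18] deliver 4→3 → N3(foll b9 [r])
[19] deliver 3→4 → N4(lead b9 [z])
[20] deliver 3→1 → ∅
[21] timeout(4) → N4(cand b14 [z])
[22] recover(1) → N1(foll b9 [-])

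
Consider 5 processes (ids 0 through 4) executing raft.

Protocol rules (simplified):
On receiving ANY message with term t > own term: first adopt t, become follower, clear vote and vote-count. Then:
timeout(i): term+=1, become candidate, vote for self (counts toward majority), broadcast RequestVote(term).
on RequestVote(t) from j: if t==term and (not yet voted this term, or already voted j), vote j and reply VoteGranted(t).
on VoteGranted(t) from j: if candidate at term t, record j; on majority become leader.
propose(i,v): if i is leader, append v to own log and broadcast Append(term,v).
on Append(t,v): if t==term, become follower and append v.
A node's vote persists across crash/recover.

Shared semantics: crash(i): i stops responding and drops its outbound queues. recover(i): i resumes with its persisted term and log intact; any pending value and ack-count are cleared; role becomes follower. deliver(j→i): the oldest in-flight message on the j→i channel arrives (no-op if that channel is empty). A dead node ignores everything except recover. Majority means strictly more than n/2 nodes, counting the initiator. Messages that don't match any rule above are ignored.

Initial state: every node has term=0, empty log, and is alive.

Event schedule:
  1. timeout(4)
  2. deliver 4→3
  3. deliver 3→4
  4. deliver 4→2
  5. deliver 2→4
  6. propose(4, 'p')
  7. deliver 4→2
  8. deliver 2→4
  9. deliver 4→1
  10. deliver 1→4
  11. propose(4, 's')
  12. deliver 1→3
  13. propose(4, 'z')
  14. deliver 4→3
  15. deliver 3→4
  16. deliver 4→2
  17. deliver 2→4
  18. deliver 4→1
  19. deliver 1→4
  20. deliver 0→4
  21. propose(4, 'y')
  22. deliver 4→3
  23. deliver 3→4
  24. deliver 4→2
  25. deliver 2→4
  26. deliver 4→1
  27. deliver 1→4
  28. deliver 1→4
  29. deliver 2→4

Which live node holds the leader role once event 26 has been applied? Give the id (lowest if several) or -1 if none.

e1 timeout(4): 4[cand,t=1,-]
e2 deliver 4→3: 3[foll,t=1,-]
e3 deliver 3→4: ·
e4 deliver 4→2: 2[foll,t=1,-]
e5 deliver 2→4: 4[lead,t=1,-]
e6 propose(4,'p'): 4[lead,t=1,p]
e7 deliver 4→2: 2[foll,t=1,p]
e8 deliver 2→4: ·
e9 deliver 4→1: 1[foll,t=1,-]
e10 deliver 1→4: ·
e11 propose(4,'s'): 4[lead,t=1,p,s]
e12 deliver 1→3: ·
e13 propose(4,'z'): 4[lead,t=1,p,s,z]
e14 deliver 4→3: 3[foll,t=1,p]
e15 deliver 3→4: ·
e16 deliver 4→2: 2[foll,t=1,p,s]
e17 deliver 2→4: ·
e18 deliver 4→1: 1[foll,t=1,p]
e19 deliver 1→4: ·
e20 deliver 0→4: ·
e21 propose(4,'y'): 4[lead,t=1,p,s,z,y]
e22 deliver 4→3: 3[foll,t=1,p,s]
e23 deliver 3→4: ·
e24 deliver 4→2: 2[foll,t=1,p,s,z]
e25 deliver 2→4: ·
e26 deliver 4→1: 1[foll,t=1,p,s]

4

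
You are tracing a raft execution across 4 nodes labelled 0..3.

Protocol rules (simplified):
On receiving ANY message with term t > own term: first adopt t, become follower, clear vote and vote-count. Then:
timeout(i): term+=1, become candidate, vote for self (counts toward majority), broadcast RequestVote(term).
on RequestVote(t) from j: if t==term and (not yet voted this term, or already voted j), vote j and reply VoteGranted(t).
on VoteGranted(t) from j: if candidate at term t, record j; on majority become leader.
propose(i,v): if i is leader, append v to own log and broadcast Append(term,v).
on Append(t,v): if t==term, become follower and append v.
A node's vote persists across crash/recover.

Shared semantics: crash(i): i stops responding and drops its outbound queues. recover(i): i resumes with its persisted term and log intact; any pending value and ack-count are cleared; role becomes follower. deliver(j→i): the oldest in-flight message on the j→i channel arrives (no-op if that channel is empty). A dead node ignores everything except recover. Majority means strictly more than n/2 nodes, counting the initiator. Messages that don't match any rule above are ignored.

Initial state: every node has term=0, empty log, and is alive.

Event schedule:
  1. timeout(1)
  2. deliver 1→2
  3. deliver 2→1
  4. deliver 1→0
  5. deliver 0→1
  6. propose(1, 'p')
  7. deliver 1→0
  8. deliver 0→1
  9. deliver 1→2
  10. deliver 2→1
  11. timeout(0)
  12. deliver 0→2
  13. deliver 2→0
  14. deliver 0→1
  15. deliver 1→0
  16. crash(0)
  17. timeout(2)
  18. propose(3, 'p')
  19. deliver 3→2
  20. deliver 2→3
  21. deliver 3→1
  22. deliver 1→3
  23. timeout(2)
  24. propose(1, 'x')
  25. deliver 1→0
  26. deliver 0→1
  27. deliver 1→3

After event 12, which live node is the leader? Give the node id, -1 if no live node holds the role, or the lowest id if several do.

step 1 timeout(1): 1={cand,t=1,log=-}
step 2 deliver 1→2: 2={foll,t=1,log=-}
step 3 deliver 2→1: —
step 4 deliver 1→0: 0={foll,t=1,log=-}
step 5 deliver 0→1: 1={lead,t=1,log=-}
step 6 propose(1,'p'): 1={lead,t=1,log=p}
step 7 deliver 1→0: 0={foll,t=1,log=p}
step 8 deliver 0→1: —
step 9 deliver 1→2: 2={foll,t=1,log=p}
step 10 deliver 2→1: —
step 11 timeout(0): 0={cand,t=2,log=p}
step 12 deliver 0→2: 2={foll,t=2,log=p}

1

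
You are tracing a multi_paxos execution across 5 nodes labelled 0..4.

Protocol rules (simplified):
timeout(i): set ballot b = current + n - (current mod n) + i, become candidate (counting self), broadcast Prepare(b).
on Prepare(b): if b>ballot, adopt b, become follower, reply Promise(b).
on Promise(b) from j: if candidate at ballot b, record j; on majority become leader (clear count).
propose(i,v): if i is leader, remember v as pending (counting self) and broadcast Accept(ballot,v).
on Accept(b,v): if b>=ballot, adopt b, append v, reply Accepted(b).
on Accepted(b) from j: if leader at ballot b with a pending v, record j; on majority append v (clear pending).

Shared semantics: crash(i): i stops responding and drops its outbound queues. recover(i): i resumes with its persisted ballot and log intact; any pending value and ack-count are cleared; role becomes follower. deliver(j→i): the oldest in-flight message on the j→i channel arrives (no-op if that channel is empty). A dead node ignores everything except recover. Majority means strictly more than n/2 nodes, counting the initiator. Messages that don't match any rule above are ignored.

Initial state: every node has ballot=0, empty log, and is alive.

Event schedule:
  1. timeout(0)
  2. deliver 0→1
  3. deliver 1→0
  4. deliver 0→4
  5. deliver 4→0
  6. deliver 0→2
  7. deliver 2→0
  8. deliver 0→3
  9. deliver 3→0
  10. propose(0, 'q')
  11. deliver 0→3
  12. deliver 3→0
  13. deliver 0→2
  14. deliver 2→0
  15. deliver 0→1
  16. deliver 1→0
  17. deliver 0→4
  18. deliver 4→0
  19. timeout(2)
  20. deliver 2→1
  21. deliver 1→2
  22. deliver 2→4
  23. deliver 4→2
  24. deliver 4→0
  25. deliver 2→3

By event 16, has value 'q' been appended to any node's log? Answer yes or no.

1. timeout(0):  <0:cand b5 ->
2. deliver 0→1:  <1:foll b5 ->
3. deliver 1→0:  nop
4. deliver 0→4:  <4:foll b5 ->
5. deliver 4→0:  <0:lead b5 ->
6. deliver 0→2:  <2:foll b5 ->
7. deliver 2→0:  nop
8. deliver 0→3:  <3:foll b5 ->
9. deliver 3→0:  nop
10. propose(0,'q'):  nop
11. deliver 0→3:  <3:foll b5 q>
12. deliver 3→0:  nop
13. deliver 0→2:  <2:foll b5 q>
14. deliver 2→0:  <0:lead b5 q>
15. deliver 0→1:  <1:foll b5 q>
16. deliver 1→0:  nop

yes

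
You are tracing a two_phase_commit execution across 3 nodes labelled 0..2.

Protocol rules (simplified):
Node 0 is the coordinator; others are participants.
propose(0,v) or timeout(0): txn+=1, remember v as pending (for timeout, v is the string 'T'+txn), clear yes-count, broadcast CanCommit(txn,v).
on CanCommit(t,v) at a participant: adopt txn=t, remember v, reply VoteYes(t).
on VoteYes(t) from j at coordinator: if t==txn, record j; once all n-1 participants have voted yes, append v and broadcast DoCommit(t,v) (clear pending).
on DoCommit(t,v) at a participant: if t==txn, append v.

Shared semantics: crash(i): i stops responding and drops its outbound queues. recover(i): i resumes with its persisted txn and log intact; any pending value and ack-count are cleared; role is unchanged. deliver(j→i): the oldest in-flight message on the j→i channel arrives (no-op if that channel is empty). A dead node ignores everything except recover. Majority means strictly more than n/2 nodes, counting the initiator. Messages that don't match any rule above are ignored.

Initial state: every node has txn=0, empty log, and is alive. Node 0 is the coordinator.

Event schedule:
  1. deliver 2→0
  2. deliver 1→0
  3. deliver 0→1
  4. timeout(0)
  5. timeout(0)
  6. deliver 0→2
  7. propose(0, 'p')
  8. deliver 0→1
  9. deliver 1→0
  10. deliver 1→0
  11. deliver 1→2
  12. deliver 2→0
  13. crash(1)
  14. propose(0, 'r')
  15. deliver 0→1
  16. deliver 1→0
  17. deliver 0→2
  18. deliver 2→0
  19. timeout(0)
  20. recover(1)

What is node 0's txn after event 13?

step 1 deliver 2→0: —
step 2 deliver 1→0: —
step 3 deliver 0→1: —
step 4 timeout(0): 0={coor,t=1,log=-}
step 5 timeout(0): 0={coor,t=2,log=-}
step 6 deliver 0→2: 2={part,t=1,log=-}
step 7 propose(0,'p'): 0={coor,t=3,log=-}
step 8 deliver 0→1: 1={part,t=1,log=-}
step 9 deliver 1→0: —
step 10 deliver 1→0: —
step 11 deliver 1→2: —
step 12 deliver 2→0: —
step 13 crash(1): 1={✗part,t=1,log=-}

3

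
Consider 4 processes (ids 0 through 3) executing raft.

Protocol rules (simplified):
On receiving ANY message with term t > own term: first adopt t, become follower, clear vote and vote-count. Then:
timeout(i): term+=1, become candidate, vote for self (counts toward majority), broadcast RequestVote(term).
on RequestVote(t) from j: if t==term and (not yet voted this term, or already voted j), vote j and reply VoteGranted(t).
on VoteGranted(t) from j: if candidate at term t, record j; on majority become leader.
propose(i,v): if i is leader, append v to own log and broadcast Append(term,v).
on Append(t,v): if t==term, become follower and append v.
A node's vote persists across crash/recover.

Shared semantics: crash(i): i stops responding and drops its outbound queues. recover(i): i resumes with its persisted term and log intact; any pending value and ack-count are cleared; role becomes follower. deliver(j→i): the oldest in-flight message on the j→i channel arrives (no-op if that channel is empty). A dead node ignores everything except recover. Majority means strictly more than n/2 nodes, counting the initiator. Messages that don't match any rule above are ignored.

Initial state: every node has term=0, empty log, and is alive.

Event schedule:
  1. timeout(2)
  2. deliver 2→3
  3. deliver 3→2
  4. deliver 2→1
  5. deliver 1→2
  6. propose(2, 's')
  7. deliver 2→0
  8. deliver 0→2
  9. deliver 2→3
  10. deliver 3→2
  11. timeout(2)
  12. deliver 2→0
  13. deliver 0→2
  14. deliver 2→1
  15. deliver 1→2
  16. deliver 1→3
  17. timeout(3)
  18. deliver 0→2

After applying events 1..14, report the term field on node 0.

after 1 — timeout(2): n2:cand/t1/[-]
after 2 — deliver 2→3: n3:foll/t1/[-]
after 3 — deliver 3→2: ·
after 4 — deliver 2→1: n1:foll/t1/[-]
after 5 — deliver 1→2: n2:lead/t1/[-]
after 6 — propose(2,'s'): n2:lead/t1/[s]
after 7 — deliver 2→0: n0:foll/t1/[-]
after 8 — deliver 0→2: ·
after 9 — deliver 2→3: n3:foll/t1/[s]
after 10 — deliver 3→2: ·
after 11 — timeout(2): n2:cand/t2/[s]
after 12 — deliver 2→0: n0:foll/t1/[s]
after 13 — deliver 0→2: ·
after 14 — deliver 2→1: n1:foll/t1/[s]

1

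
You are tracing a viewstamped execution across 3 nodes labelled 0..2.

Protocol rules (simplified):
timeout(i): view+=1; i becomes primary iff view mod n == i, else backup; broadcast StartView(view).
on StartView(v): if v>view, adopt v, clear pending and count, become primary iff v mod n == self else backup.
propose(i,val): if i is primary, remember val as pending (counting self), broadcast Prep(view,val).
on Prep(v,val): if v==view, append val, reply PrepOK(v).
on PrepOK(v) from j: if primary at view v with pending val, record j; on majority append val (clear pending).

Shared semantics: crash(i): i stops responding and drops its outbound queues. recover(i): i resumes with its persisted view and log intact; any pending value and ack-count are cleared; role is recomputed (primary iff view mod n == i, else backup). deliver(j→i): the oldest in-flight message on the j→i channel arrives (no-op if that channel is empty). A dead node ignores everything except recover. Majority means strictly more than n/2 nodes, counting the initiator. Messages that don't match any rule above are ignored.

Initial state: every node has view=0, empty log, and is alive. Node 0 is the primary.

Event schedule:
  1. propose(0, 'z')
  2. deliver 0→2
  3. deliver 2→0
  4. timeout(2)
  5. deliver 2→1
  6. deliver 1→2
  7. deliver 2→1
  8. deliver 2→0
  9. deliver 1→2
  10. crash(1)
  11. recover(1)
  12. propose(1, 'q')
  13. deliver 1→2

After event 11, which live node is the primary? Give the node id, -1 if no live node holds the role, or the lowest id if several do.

step 1 propose(0,'z'): —
step 2 deliver 0→2: 2={back,v=0,log=z}
step 3 deliver 2→0: 0={prim,v=0,log=z}
step 4 timeout(2): 2={back,v=1,log=z}
step 5 deliver 2→1: 1={prim,v=1,log=-}
step 6 deliver 1→2: —
step 7 deliver 2→1: —
step 8 deliver 2→0: 0={back,v=1,log=z}
step 9 deliver 1→2: —
step 10 crash(1): 1={✗prim,v=1,log=-}
step 11 recover(1): 1={prim,v=1,log=-}

1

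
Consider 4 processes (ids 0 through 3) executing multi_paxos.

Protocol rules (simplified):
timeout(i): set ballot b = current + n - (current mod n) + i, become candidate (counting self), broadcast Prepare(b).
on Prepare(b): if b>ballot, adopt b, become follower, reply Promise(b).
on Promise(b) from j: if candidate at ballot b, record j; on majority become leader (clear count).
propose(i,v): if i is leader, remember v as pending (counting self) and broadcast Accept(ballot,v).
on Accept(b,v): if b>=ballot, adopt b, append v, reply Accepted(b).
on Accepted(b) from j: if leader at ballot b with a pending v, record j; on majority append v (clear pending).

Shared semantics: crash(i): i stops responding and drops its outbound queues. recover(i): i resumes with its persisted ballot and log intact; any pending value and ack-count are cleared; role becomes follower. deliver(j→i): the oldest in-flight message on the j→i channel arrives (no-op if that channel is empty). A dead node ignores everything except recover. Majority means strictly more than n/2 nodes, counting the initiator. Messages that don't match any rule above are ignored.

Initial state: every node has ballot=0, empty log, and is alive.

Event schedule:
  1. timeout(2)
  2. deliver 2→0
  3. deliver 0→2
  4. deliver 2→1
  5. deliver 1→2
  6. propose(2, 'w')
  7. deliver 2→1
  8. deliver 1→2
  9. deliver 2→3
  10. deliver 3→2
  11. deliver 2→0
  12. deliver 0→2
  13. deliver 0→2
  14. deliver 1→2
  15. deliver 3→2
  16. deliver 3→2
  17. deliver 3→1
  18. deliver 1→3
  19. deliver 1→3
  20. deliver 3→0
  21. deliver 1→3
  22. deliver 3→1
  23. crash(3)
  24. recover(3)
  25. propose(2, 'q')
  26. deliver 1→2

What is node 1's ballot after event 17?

1. timeout(2):  <2:cand b6 ->
2. deliver 2→0:  <0:foll b6 ->
3. deliver 0→2:  nop
4. deliver 2→1:  <1:foll b6 ->
5. deliver 1→2:  <2:lead b6 ->
6. propose(2,'w'):  nop
7. deliver 2→1:  <1:foll b6 w>
8. deliver 1→2:  nop
9. deliver 2→3:  <3:foll b6 ->
10. deliver 3→2:  nop
11. deliver 2→0:  <0:foll b6 w>
12. deliver 0→2:  <2:lead b6 w>
13. deliver 0→2:  nop
14. deliver 1→2:  nop
15. deliver 3→2:  nop
16. deliver 3→2:  nop
17. deliver 3→1:  nop

6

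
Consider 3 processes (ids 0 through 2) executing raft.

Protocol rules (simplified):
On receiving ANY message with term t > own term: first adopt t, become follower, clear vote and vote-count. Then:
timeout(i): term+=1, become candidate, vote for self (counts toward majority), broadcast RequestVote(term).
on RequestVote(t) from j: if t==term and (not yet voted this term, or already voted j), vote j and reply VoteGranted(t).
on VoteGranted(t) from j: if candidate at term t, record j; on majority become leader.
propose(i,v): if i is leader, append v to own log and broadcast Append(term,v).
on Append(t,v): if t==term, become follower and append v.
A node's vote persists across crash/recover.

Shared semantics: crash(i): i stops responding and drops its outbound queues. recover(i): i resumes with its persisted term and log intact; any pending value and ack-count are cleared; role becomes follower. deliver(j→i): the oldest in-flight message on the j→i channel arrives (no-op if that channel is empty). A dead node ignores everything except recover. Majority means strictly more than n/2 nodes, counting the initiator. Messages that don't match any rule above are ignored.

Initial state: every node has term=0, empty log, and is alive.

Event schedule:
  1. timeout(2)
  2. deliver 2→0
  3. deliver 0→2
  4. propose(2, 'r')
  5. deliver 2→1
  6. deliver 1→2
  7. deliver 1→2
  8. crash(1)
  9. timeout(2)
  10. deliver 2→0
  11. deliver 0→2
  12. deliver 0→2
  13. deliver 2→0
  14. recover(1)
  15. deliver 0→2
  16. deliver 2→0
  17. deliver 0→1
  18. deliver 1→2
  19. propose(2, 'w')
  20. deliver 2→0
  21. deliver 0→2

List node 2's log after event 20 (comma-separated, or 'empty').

after 1 — timeout(2): n2:cand/t1/[-]
after 2 — deliver 2→0: n0:foll/t1/[-]
after 3 — deliver 0→2: n2:lead/t1/[-]
after 4 — propose(2,'r'): n2:lead/t1/[r]
after 5 — deliver 2→1: n1:foll/t1/[-]
after 6 — deliver 1→2: ·
after 7 — deliver 1→2: ·
after 8 — crash(1): n1:✗foll/t1/[-]
after 9 — timeout(2): n2:cand/t2/[r]
after 10 — deliver 2→0: n0:foll/t1/[r]
after 11 — deliver 0→2: ·
after 12 — deliver 0→2: ·
after 13 — deliver 2→0: n0:foll/t2/[r]
after 14 — recover(1): n1:foll/t1/[-]
after 15 — deliver 0→2: n2:lead/t2/[r]
after 16 — deliver 2→0: ·
after 17 — deliver 0→1: ·
after 18 — deliver 1→2: ·
after 19 — propose(2,'w'): n2:lead/t2/[r,w]
after 20 — deliver 2→0: n0:foll/t2/[r,w]

r,w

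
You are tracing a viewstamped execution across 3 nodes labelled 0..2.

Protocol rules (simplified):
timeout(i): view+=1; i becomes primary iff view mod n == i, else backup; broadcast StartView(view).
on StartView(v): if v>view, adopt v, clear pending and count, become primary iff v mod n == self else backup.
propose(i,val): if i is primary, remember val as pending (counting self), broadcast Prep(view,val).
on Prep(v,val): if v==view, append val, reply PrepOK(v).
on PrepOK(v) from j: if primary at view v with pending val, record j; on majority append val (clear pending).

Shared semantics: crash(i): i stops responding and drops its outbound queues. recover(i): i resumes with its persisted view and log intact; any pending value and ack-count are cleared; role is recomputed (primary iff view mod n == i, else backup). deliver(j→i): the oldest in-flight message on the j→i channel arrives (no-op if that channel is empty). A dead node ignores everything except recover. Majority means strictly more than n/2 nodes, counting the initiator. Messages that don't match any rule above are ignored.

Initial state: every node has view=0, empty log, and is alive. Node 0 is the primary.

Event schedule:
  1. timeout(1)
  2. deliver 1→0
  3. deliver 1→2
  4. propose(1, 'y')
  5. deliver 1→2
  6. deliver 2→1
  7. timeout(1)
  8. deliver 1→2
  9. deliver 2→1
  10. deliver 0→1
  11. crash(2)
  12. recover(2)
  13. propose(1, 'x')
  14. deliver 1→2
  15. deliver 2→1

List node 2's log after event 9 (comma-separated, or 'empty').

e1 timeout(1): 1[prim,v=1,-]
e2 deliver 1→0: 0[back,v=1,-]
e3 deliver 1→2: 2[back,v=1,-]
e4 propose(1,'y'): ·
e5 deliver 1→2: 2[back,v=1,y]
e6 deliver 2→1: 1[prim,v=1,y]
e7 timeout(1): 1[back,v=2,y]
e8 deliver 1→2: 2[prim,v=2,y]
e9 deliver 2→1: ·

y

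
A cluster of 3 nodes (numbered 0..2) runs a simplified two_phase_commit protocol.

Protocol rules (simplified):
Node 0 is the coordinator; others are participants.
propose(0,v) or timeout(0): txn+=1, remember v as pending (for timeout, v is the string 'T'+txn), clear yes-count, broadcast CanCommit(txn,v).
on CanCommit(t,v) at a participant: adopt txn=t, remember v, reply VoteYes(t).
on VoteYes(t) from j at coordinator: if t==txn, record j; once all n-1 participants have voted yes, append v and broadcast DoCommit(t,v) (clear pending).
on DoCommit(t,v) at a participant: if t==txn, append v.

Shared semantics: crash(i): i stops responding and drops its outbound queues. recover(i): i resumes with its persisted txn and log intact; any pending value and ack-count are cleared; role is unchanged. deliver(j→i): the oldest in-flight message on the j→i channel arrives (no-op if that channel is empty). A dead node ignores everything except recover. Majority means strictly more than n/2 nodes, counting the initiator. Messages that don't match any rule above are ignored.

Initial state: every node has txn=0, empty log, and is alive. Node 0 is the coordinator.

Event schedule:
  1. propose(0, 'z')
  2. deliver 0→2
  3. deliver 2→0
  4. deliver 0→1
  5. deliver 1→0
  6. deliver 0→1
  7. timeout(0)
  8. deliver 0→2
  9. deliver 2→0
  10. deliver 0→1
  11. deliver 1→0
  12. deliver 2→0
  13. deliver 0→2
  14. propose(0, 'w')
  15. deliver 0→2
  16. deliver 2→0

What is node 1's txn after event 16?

2

[1] propose(0,'z') → N0(coor t1 [-])
[2] deliver 0→2 → N2(part t1 [-])
[3] deliver 2→0 → ∅
[4] deliver 0→1 → N1(part t1 [-])
[5] deliver 1→0 → N0(coor t1 [z])
[6] deliver 0→1 → N1(part t1 [z])
[7] timeout(0) → N0(coor t2 [z])
[8] deliver 0→2 → N2(part t1 [z])
[9] deliver 2→0 → ∅
[10] deliver 0→1 → N1(part t2 [z])
[11] deliver 1→0 → ∅
[12] deliver 2→0 → ∅
[13] deliver 0→2 → N2(part t2 [z])
[14] propose(0,'w') → N0(coor t3 [z])
[15] deliver 0→2 → N2(part t3 [z])
[16] deliver 2→0 → ∅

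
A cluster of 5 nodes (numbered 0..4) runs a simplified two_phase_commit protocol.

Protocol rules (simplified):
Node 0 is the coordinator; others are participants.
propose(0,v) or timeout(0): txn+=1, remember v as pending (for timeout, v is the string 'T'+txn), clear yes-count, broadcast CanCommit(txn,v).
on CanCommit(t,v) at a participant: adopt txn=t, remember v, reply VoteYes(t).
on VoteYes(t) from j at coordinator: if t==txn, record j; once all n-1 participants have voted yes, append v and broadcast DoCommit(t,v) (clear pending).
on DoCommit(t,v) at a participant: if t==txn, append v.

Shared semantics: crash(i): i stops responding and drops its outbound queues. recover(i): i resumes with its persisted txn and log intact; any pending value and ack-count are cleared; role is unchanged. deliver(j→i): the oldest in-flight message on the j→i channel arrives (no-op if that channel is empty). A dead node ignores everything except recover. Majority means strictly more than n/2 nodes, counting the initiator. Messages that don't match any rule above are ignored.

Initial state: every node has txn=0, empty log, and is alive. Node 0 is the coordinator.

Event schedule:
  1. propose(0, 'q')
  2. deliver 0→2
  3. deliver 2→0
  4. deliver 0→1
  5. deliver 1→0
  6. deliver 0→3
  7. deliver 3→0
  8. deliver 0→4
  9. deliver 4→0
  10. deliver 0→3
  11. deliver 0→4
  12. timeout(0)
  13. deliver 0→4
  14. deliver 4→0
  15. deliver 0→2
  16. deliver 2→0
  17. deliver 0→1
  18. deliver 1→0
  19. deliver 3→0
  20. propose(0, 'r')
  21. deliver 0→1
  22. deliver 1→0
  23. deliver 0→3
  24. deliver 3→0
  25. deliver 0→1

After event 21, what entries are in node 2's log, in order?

e1 propose(0,'q'): 0[coor,t=1,-]
e2 deliver 0→2: 2[part,t=1,-]
e3 deliver 2→0: ·
e4 deliver 0→1: 1[part,t=1,-]
e5 deliver 1→0: ·
e6 deliver 0→3: 3[part,t=1,-]
e7 deliver 3→0: ·
e8 deliver 0→4: 4[part,t=1,-]
e9 deliver 4→0: 0[coor,t=1,q]
e10 deliver 0→3: 3[part,t=1,q]
e11 deliver 0→4: 4[part,t=1,q]
e12 timeout(0): 0[coor,t=2,q]
e13 deliver 0→4: 4[part,t=2,q]
e14 deliver 4→0: ·
e15 deliver 0→2: 2[part,t=1,q]
e16 deliver 2→0: ·
e17 deliver 0→1: 1[part,t=1,q]
e18 deliver 1→0: ·
e19 deliver 3→0: ·
e20 propose(0,'r'): 0[coor,t=3,q]
e21 deliver 0→1: 1[part,t=2,q]

q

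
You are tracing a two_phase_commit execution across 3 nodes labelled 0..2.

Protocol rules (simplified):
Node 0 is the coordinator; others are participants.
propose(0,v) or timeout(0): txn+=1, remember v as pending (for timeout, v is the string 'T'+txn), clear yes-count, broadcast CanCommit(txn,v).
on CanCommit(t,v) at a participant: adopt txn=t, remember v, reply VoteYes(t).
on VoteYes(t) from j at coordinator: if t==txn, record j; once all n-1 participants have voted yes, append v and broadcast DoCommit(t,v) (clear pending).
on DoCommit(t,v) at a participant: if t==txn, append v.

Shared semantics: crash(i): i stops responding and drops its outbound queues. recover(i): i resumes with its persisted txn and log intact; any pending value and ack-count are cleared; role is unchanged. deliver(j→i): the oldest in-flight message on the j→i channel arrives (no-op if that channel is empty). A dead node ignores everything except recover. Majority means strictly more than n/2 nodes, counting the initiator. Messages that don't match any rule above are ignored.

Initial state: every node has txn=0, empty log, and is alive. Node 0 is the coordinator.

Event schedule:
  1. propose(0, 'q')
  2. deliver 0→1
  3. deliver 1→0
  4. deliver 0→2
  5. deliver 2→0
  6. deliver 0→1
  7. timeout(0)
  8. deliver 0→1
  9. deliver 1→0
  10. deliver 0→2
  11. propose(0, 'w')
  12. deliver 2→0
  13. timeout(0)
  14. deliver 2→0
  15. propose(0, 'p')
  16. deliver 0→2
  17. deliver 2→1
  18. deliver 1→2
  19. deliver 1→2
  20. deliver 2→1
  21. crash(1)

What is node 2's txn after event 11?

step 1 propose(0,'q'): 0={coor,t=1,log=-}
step 2 deliver 0→1: 1={part,t=1,log=-}
step 3 deliver 1→0: —
step 4 deliver 0→2: 2={part,t=1,log=-}
step 5 deliver 2→0: 0={coor,t=1,log=q}
step 6 deliver 0→1: 1={part,t=1,log=q}
step 7 timeout(0): 0={coor,t=2,log=q}
step 8 deliver 0→1: 1={part,t=2,log=q}
step 9 deliver 1→0: —
step 10 deliver 0→2: 2={part,t=1,log=q}
step 11 propose(0,'w'): 0={coor,t=3,log=q}

1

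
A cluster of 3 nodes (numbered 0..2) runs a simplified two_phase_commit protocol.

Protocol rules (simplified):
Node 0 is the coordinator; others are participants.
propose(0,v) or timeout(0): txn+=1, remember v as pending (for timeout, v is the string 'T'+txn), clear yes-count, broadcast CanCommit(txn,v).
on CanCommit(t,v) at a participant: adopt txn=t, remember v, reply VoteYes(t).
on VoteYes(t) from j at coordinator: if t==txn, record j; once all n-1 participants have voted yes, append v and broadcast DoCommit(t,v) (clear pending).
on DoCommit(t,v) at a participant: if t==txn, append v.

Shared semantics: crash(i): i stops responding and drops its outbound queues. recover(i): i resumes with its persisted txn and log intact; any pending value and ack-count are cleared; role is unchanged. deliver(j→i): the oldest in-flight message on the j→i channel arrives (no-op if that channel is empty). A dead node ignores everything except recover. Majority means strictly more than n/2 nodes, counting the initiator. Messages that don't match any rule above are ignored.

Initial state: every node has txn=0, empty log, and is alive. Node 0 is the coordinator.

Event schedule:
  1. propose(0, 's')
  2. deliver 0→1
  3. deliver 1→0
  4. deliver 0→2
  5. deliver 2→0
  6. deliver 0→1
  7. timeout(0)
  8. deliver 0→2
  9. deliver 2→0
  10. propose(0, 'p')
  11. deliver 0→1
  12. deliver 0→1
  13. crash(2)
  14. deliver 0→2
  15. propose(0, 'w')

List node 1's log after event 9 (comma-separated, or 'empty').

[1] propose(0,'s') → N0(coor t1 [-])
[2] deliver 0→1 → N1(part t1 [-])
[3] deliver 1→0 → ∅
[4] deliver 0→2 → N2(part t1 [-])
[5] deliver 2→0 → N0(coor t1 [s])
[6] deliver 0→1 → N1(part t1 [s])
[7] timeout(0) → N0(coor t2 [s])
[8] deliver 0→2 → N2(part t1 [s])
[9] deliver 2→0 → ∅

s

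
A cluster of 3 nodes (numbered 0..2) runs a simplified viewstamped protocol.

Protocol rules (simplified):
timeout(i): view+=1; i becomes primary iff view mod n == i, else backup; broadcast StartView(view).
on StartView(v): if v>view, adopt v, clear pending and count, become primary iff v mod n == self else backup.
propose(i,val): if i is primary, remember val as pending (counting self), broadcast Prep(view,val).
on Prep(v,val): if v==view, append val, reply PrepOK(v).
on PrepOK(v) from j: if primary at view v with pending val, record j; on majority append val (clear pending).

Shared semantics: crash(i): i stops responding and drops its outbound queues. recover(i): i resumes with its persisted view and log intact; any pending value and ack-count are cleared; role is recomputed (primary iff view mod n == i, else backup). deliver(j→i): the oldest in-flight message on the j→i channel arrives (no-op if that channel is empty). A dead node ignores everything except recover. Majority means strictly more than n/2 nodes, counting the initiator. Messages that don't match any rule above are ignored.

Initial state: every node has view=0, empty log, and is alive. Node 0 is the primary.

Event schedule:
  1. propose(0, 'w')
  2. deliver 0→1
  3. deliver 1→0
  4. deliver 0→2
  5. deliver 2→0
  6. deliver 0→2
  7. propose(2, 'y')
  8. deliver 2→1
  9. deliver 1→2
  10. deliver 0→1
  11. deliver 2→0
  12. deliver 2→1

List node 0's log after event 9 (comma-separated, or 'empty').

w

1. propose(0,'w'):  nop
2. deliver 0→1:  <1:back v0 w>
3. deliver 1→0:  <0:prim v0 w>
4. deliver 0→2:  <2:back v0 w>
5. deliver 2→0:  nop
6. deliver 0→2:  nop
7. propose(2,'y'):  nop
8. deliver 2→1:  nop
9. deliver 1→2:  nop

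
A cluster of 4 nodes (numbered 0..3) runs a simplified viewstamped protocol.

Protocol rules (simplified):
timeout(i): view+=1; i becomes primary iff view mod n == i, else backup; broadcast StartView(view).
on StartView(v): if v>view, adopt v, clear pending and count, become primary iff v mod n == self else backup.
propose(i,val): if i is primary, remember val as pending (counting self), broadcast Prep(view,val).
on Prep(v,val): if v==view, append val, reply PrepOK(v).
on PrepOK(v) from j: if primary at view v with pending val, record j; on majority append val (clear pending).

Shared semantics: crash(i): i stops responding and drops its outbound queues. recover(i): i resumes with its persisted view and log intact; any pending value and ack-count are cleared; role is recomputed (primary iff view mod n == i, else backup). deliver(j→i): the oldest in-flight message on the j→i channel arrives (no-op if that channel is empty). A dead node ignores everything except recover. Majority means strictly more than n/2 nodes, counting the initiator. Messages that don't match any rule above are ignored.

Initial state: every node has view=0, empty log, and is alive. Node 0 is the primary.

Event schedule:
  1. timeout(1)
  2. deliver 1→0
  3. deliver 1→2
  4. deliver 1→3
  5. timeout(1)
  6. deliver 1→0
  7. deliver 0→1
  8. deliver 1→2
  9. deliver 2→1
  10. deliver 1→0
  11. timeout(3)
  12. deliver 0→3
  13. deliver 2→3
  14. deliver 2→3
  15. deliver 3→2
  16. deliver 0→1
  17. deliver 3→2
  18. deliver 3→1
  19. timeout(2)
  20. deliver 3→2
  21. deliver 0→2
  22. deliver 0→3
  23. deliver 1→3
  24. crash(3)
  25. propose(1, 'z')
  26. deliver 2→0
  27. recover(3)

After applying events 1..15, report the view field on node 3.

step 1 timeout(1): 1={prim,v=1,log=-}
step 2 deliver 1→0: 0={back,v=1,log=-}
step 3 deliver 1→2: 2={back,v=1,log=-}
step 4 deliver 1→3: 3={back,v=1,log=-}
step 5 timeout(1): 1={back,v=2,log=-}
step 6 deliver 1→0: 0={back,v=2,log=-}
step 7 deliver 0→1: —
step 8 deliver 1→2: 2={prim,v=2,log=-}
step 9 deliver 2→1: —
step 10 deliver 1→0: —
step 11 timeout(3): 3={back,v=2,log=-}
step 12 deliver 0→3: —
step 13 deliver 2→3: —
step 14 deliver 2→3: —
step 15 deliver 3→2: —

2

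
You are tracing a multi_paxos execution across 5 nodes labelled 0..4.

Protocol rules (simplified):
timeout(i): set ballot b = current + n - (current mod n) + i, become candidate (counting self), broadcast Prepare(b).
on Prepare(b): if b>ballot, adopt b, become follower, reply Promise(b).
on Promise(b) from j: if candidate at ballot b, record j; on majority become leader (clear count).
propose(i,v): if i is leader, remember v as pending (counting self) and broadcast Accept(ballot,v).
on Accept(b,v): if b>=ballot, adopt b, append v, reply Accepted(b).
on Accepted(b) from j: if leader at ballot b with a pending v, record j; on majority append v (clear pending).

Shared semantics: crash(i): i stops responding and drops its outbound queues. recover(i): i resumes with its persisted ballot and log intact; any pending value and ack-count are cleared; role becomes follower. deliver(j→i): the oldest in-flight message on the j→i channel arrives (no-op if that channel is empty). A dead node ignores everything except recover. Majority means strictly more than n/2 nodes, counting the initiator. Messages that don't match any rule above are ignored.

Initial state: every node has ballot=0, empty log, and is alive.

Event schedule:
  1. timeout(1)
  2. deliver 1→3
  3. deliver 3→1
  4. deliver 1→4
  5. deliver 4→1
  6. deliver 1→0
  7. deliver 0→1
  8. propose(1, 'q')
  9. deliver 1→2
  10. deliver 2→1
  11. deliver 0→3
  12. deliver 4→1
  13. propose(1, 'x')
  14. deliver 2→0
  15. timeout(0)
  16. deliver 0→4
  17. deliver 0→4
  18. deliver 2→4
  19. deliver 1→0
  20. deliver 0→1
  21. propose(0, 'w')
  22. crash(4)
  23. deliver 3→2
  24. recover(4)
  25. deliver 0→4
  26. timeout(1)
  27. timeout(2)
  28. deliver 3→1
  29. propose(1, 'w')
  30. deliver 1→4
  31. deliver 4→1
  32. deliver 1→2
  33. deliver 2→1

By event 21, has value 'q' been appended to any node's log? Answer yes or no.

no

step 1 timeout(1): 1={cand,b=6,log=-}
step 2 deliver 1→3: 3={foll,b=6,log=-}
step 3 deliver 3→1: —
step 4 deliver 1→4: 4={foll,b=6,log=-}
step 5 deliver 4→1: 1={lead,b=6,log=-}
step 6 deliver 1→0: 0={foll,b=6,log=-}
step 7 deliver 0→1: —
step 8 propose(1,'q'): —
step 9 deliver 1→2: 2={foll,b=6,log=-}
step 10 deliver 2→1: —
step 11 deliver 0→3: —
step 12 deliver 4→1: —
step 13 propose(1,'x'): —
step 14 deliver 2→0: —
step 15 timeout(0): 0={cand,b=10,log=-}
step 16 deliver 0→4: 4={foll,b=10,log=-}
step 17 deliver 0→4: —
step 18 deliver 2→4: —
step 19 deliver 1→0: —
step 20 deliver 0→1: 1={foll,b=10,log=-}
step 21 propose(0,'w'): —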